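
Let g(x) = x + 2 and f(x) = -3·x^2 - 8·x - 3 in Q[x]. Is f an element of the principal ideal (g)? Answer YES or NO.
NO

In Q[x] the ideal (g) consists of all multiples of g, so f ∈ (g) iff g | f, i.e. iff the remainder of f on division by g is 0. Divide f by g (g is monic, so eliminate the leading term of the running remainder at each step):
  leading term -3·x^2: subtract (-3·x)·g(x) = -3·x^2 - 6·x, leaving -2·x - 3
  leading term -2·x: subtract (-2)·g(x) = -2·x - 4, leaving 1
The remainder r(x) = 1 ≠ 0 (and deg r < deg g), so g ∤ f, i.e. f ∉ (g).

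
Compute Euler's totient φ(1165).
φ is multiplicative, with φ(p^e) = p^e − p^(e−1). Factorise 1165 = 5 · 233. Then
  φ(1165) = (5 − 1) · (233 − 1) = 4 · 232 = 928.

Final answer: φ(1165) = 928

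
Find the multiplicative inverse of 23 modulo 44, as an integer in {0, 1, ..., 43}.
Apply the extended Euclidean algorithm to (44, 23), tracking rows (r, s, t) with s·44 + t·23 = r. Each division r_prev = q·r_cur + r_new produces the new row as (previous row) − q·(current row):
  row A: (44, 1, 0)   [1·44 + 0·23 = 44]
  row B: (23, 0, 1)   [0·44 + 1·23 = 23]
  44 = 1·23 + 21   → row C = row A − 1·row B = (21, 1, −1)   [check: 1·44 − 1·23 = 21]
  23 = 1·21 + 2   → row D = row B − 1·row C = (2, −1, 2)   [check: −1·44 + 2·23 = 2]
  21 = 10·2 + 1   → row E = row C − 10·row D = (1, 11, −21)   [check: 11·44 − 21·23 = 1]
  2 = 2·1 + 0   → remainder 0, stop. gcd = 1 (last nonzero row E).
The gcd is 1, so 23 is invertible mod 44. The last nonzero row gives 11·44 − 21·23 = 1, so t = −21. So 23^(−1) ≡ −21 ≡ 23 (mod 44). Verify: 23 · 23 = 529 ≡ 1 (mod 44). ✓

Final answer: 23^(−1) ≡ 23 (mod 44)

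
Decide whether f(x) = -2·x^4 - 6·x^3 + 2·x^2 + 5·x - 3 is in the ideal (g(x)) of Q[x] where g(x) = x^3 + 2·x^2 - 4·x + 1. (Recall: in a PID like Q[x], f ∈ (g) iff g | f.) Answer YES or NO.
In Q[x] the ideal (g) consists of all multiples of g, so f ∈ (g) iff g | f, i.e. iff the remainder of f on division by g is 0. Divide f by g (g is monic, so eliminate the leading term of the running remainder at each step):
  leading term -2·x^4: subtract (-2·x)·g(x) = -2·x^4 - 4·x^3 + 8·x^2 - 2·x, leaving -2·x^3 - 6·x^2 + 7·x - 3
  leading term -2·x^3: subtract (-2)·g(x) = -2·x^3 - 4·x^2 + 8·x - 2, leaving -2·x^2 - x - 1
The remainder r(x) = -2·x^2 - x - 1 ≠ 0 (and deg r < deg g), so g ∤ f, i.e. f ∉ (g).

Final answer: NO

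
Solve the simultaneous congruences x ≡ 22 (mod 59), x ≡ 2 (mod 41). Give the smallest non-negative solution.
x ≡ 494 (mod 2419); the representative in [0, 2419) is 494

The moduli 59, 41 are pairwise coprime, so by the CRT there is a unique solution mod 59·41 = 2419.
Solve by successive substitution. Start with x ≡ 22 (mod 59).
  Combine with x ≡ 2 (mod 41): write x = 22 + 59·t and require 22 + 59·t ≡ 2 (mod 41), i.e. 59·t ≡ 2 − 22 ≡ 21 (mod 41). Since 59^(−1) ≡ 16 (mod 41) (59 ≡ 18 (mod 41)), t ≡ 16·21 ≡ 8 (mod 41). So x ≡ 22 + 59·8 = 494 (mod 2419).
Unique solution in [0, 2419): x = 494.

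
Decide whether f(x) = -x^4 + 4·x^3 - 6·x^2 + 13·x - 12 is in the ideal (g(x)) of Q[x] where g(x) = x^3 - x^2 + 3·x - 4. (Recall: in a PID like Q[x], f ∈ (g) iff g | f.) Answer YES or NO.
YES

In Q[x] the ideal (g) consists of all multiples of g, so f ∈ (g) iff g | f, i.e. iff the remainder of f on division by g is 0. Divide f by g (g is monic, so eliminate the leading term of the running remainder at each step):
  leading term -x^4: subtract (-x)·g(x) = -x^4 + x^3 - 3·x^2 + 4·x, leaving 3·x^3 - 3·x^2 + 9·x - 12
  leading term 3·x^3: subtract (3)·g(x) = 3·x^3 - 3·x^2 + 9·x - 12, leaving 0
The remainder is 0, so f(x) = g(x) · h(x) with h(x) = 3 - x. Hence g | f, i.e. f ∈ (g).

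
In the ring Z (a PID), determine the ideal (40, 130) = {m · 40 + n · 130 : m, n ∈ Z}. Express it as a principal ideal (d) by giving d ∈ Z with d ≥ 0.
(40, 130) = (10); d = 10

In the PID Z, (a, b) is generated by gcd(a, b). Compute gcd(130, 40) with the extended Euclidean algorithm, tracking rows (r, s, t) with s·130 + t·40 = r:
  row A: (130, 1, 0)   [1·130 + 0·40 = 130]
  row B: (40, 0, 1)   [0·130 + 1·40 = 40]
  130 = 3·40 + 10   → row C = row A − 3·row B = (10, 1, −3)   [check: 1·130 − 3·40 = 10]
  40 = 4·10 + 0   → remainder 0, stop. gcd = 10 (last nonzero row C).
So gcd(40, 130) = 10, with Bézout identity 1·130 − 3·40 = 10. Containment (⊇): the Bézout identity exhibits 10 as an element of (40, 130), giving (10) ⊆ (40, 130). Containment (⊆): since 10 | 40 and 10 | 130 (40 = 10·4, 130 = 10·13), every Z-linear combination of 40 and 130 is divisible by 10, so (40, 130) ⊆ (10). Therefore (40, 130) = (10), d = 10.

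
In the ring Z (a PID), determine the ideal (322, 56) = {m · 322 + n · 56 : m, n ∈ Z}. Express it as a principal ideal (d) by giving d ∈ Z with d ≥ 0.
In the PID Z, (a, b) is generated by gcd(a, b). Compute gcd(322, 56) with the extended Euclidean algorithm, tracking rows (r, s, t) with s·322 + t·56 = r:
  row A: (322, 1, 0)   [1·322 + 0·56 = 322]
  row B: (56, 0, 1)   [0·322 + 1·56 = 56]
  322 = 5·56 + 42   → row C = row A − 5·row B = (42, 1, −5)   [check: 1·322 − 5·56 = 42]
  56 = 1·42 + 14   → row D = row B − 1·row C = (14, −1, 6)   [check: −1·322 + 6·56 = 14]
  42 = 3·14 + 0   → remainder 0, stop. gcd = 14 (last nonzero row D).
So gcd(322, 56) = 14, with Bézout identity −1·322 + 6·56 = 14. Containment (⊇): the Bézout identity exhibits 14 as an element of (322, 56), giving (14) ⊆ (322, 56). Containment (⊆): since 14 | 322 and 14 | 56 (322 = 14·23, 56 = 14·4), every Z-linear combination of 322 and 56 is divisible by 14, so (322, 56) ⊆ (14). Therefore (322, 56) = (14), d = 14.

Final answer: (322, 56) = (14); d = 14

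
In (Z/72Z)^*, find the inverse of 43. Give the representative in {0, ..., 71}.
43^(−1) ≡ 67 (mod 72)

Apply the extended Euclidean algorithm to (72, 43), tracking rows (r, s, t) with s·72 + t·43 = r. Each division r_prev = q·r_cur + r_new produces the new row as (previous row) − q·(current row):
  row A: (72, 1, 0)   [1·72 + 0·43 = 72]
  row B: (43, 0, 1)   [0·72 + 1·43 = 43]
  72 = 1·43 + 29   → row C = row A − 1·row B = (29, 1, −1)   [check: 1·72 − 1·43 = 29]
  43 = 1·29 + 14   → row D = row B − 1·row C = (14, −1, 2)   [check: −1·72 + 2·43 = 14]
  29 = 2·14 + 1   → row E = row C − 2·row D = (1, 3, −5)   [check: 3·72 − 5·43 = 1]
  14 = 14·1 + 0   → remainder 0, stop. gcd = 1 (last nonzero row E).
The gcd is 1, so 43 is invertible mod 72. The last nonzero row gives 3·72 − 5·43 = 1, so t = −5. So 43^(−1) ≡ −5 ≡ 67 (mod 72). Verify: 43 · 67 = 2881 ≡ 1 (mod 72). ✓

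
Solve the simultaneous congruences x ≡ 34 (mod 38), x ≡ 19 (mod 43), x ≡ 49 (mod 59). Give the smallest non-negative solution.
The moduli 38, 43, 59 are pairwise coprime, so by the CRT there is a unique solution mod 38·43·59 = 96406.
Solve by successive substitution. Start with x ≡ 34 (mod 38).
  Combine with x ≡ 19 (mod 43): write x = 34 + 38·t and require 34 + 38·t ≡ 19 (mod 43), i.e. 38·t ≡ 19 − 34 ≡ 28 (mod 43). Since 38^(−1) ≡ 17 (mod 43), t ≡ 17·28 ≡ 3 (mod 43). So x ≡ 34 + 38·3 = 148 (mod 1634).
  Combine with x ≡ 49 (mod 59): write x = 148 + 1634·t and require 148 + 1634·t ≡ 49 (mod 59), i.e. 1634·t ≡ 49 − 148 ≡ 19 (mod 59). Since 1634^(−1) ≡ 36 (mod 59) (1634 ≡ 41 (mod 59)), t ≡ 36·19 ≡ 35 (mod 59). So x ≡ 148 + 1634·35 = 57338 (mod 96406).
Unique solution in [0, 96406): x = 57338.

Final answer: x ≡ 57338 (mod 96406); the representative in [0, 96406) is 57338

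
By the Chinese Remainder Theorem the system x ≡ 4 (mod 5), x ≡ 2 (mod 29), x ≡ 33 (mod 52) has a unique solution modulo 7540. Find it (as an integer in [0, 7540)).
x ≡ 3569 (mod 7540); the representative in [0, 7540) is 3569

The moduli 5, 29, 52 are pairwise coprime, so by the CRT there is a unique solution mod 5·29·52 = 7540.
Solve by successive substitution. Start with x ≡ 4 (mod 5).
  Combine with x ≡ 2 (mod 29): write x = 4 + 5·t and require 4 + 5·t ≡ 2 (mod 29), i.e. 5·t ≡ 2 − 4 ≡ 27 (mod 29). Since 5^(−1) ≡ 6 (mod 29), t ≡ 6·27 ≡ 17 (mod 29). So x ≡ 4 + 5·17 = 89 (mod 145).
  Combine with x ≡ 33 (mod 52): write x = 89 + 145·t and require 89 + 145·t ≡ 33 (mod 52), i.e. 145·t ≡ 33 − 89 ≡ 48 (mod 52). Since 145^(−1) ≡ 33 (mod 52) (145 ≡ 41 (mod 52)), t ≡ 33·48 ≡ 24 (mod 52). So x ≡ 89 + 145·24 = 3569 (mod 7540).
Unique solution in [0, 7540): x = 3569.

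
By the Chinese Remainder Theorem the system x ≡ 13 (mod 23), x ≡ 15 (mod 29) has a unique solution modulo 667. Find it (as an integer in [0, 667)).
x ≡ 450 (mod 667); the representative in [0, 667) is 450

The moduli 23, 29 are pairwise coprime, so by the CRT there is a unique solution mod 23·29 = 667.
Solve by successive substitution. Start with x ≡ 13 (mod 23).
  Combine with x ≡ 15 (mod 29): write x = 13 + 23·t and require 13 + 23·t ≡ 15 (mod 29), i.e. 23·t ≡ 15 − 13 ≡ 2 (mod 29). Since 23^(−1) ≡ 24 (mod 29), t ≡ 24·2 ≡ 19 (mod 29). So x ≡ 13 + 23·19 = 450 (mod 667).
Unique solution in [0, 667): x = 450.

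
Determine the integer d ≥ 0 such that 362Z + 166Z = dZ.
In the PID Z, (a, b) is generated by gcd(a, b). Compute gcd(362, 166) with the extended Euclidean algorithm, tracking rows (r, s, t) with s·362 + t·166 = r:
  row A: (362, 1, 0)   [1·362 + 0·166 = 362]
  row B: (166, 0, 1)   [0·362 + 1·166 = 166]
  362 = 2·166 + 30   → row C = row A − 2·row B = (30, 1, −2)   [check: 1·362 − 2·166 = 30]
  166 = 5·30 + 16   → row D = row B − 5·row C = (16, −5, 11)   [check: −5·362 + 11·166 = 16]
  30 = 1·16 + 14   → row E = row C − 1·row D = (14, 6, −13)   [check: 6·362 − 13·166 = 14]
  16 = 1·14 + 2   → row F = row D − 1·row E = (2, −11, 24)   [check: −11·362 + 24·166 = 2]
  14 = 7·2 + 0   → remainder 0, stop. gcd = 2 (last nonzero row F).
So gcd(362, 166) = 2, with Bézout identity −11·362 + 24·166 = 2. Containment (⊇): the Bézout identity exhibits 2 as an element of (362, 166), giving (2) ⊆ (362, 166). Containment (⊆): since 2 | 362 and 2 | 166 (362 = 2·181, 166 = 2·83), every Z-linear combination of 362 and 166 is divisible by 2, so (362, 166) ⊆ (2). Therefore (362, 166) = (2), d = 2.

Final answer: (362, 166) = (2); d = 2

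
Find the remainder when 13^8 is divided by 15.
Use repeated squaring. Binary(8) = 1000. Walk through the bits of the exponent 8 left-to-right: at each bit after the leading one, square the running value, then multiply by 13 if the bit is 1 (always reducing mod 15):
  bit 1 = 1 (leading): start with 13.
  bit 2 = 0: square 13^2 = 169 ≡ 4 (mod 15).
  bit 3 = 0: square 4^2 = 16 ≡ 1 (mod 15).
  bit 4 = 0: square 1^2 = 1 (mod 15).
Final value: 13^8 ≡ 1 (mod 15).

Final answer: 1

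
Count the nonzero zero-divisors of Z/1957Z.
In Z/1957Z each nonzero element is either a unit (gcd with 1957 is 1) or a zero-divisor (gcd > 1). The number of units is φ(1957): factorise 1957 = 19 · 103, so φ(1957) = (19 − 1) · (103 − 1) = 18 · 102 = 1836. The nonzero elements number 1957 − 1 = 1956. Hence the nonzero zero-divisors number 1956 − 1836 = 120.

Final answer: Z/1957Z has 120 nonzero zero-divisors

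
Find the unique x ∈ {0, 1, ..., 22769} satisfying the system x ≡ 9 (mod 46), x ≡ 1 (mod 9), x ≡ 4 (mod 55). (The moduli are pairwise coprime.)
x ≡ 8749 (mod 22770); the representative in [0, 22770) is 8749

The moduli 46, 9, 55 are pairwise coprime, so by the CRT there is a unique solution mod 46·9·55 = 22770.
Solve by successive substitution. Start with x ≡ 9 (mod 46).
  Combine with x ≡ 1 (mod 9): write x = 9 + 46·t and require 9 + 46·t ≡ 1 (mod 9), i.e. 46·t ≡ 1 − 9 ≡ 1 (mod 9). Since 46^(−1) ≡ 1 (mod 9) (46 ≡ 1 (mod 9)), t ≡ 1·1 ≡ 1 (mod 9). So x ≡ 9 + 46·1 = 55 (mod 414).
  Combine with x ≡ 4 (mod 55): write x = 55 + 414·t and require 55 + 414·t ≡ 4 (mod 55), i.e. 414·t ≡ 4 − 55 ≡ 4 (mod 55). Since 414^(−1) ≡ 19 (mod 55) (414 ≡ 29 (mod 55)), t ≡ 19·4 ≡ 21 (mod 55). So x ≡ 55 + 414·21 = 8749 (mod 22770).
Unique solution in [0, 22770): x = 8749.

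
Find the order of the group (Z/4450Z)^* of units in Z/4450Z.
(Z/4450Z)^* consists of the classes a with gcd(a, 4450) = 1, so its order is φ(4450). φ is multiplicative, with φ(p^e) = p^e − p^(e−1). Factorise 4450 = 2 · 5^2 · 89. Then
  φ(4450) = (2 − 1) · (5^2 − 5^1) · (89 − 1) = 1 · 20 · 88 = 1760.
Thus |(Z/4450Z)^*| = 1760.

Final answer: |(Z/4450Z)^*| = 1760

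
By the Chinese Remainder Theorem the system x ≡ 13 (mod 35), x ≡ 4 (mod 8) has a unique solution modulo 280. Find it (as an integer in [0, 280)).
The moduli 35, 8 are pairwise coprime, so by the CRT there is a unique solution mod 35·8 = 280.
Solve by successive substitution. Start with x ≡ 13 (mod 35).
  Combine with x ≡ 4 (mod 8): write x = 13 + 35·t and require 13 + 35·t ≡ 4 (mod 8), i.e. 35·t ≡ 4 − 13 ≡ 7 (mod 8). Since 35^(−1) ≡ 3 (mod 8) (35 ≡ 3 (mod 8)), t ≡ 3·7 ≡ 5 (mod 8). So x ≡ 13 + 35·5 = 188 (mod 280).
Unique solution in [0, 280): x = 188.

Final answer: x ≡ 188 (mod 280); the representative in [0, 280) is 188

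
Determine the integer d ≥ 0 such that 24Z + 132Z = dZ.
(24, 132) = (12); d = 12

In the PID Z, (a, b) is generated by gcd(a, b). Compute gcd(132, 24) with the extended Euclidean algorithm, tracking rows (r, s, t) with s·132 + t·24 = r:
  row A: (132, 1, 0)   [1·132 + 0·24 = 132]
  row B: (24, 0, 1)   [0·132 + 1·24 = 24]
  132 = 5·24 + 12   → row C = row A − 5·row B = (12, 1, −5)   [check: 1·132 − 5·24 = 12]
  24 = 2·12 + 0   → remainder 0, stop. gcd = 12 (last nonzero row C).
So gcd(24, 132) = 12, with Bézout identity 1·132 − 5·24 = 12. Containment (⊇): the Bézout identity exhibits 12 as an element of (24, 132), giving (12) ⊆ (24, 132). Containment (⊆): since 12 | 24 and 12 | 132 (24 = 12·2, 132 = 12·11), every Z-linear combination of 24 and 132 is divisible by 12, so (24, 132) ⊆ (12). Therefore (24, 132) = (12), d = 12.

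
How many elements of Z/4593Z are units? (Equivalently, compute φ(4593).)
An element a ∈ Z/4593Z is a unit iff gcd(a, 4593) = 1, so the number of units is φ(4593). φ is multiplicative, with φ(p^e) = p^e − p^(e−1). Factorise 4593 = 3 · 1531. Then
  φ(4593) = (3 − 1) · (1531 − 1) = 2 · 1530 = 3060.

Final answer: Z/4593Z has φ(4593) = 3060 units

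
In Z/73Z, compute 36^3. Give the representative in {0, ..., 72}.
9

Use repeated squaring. Binary(3) = 11. Walk through the bits of the exponent 3 left-to-right: at each bit after the leading one, square the running value, then multiply by 36 if the bit is 1 (always reducing mod 73):
  bit 1 = 1 (leading): start with 36.
  bit 2 = 1: square 36^2 = 1296 ≡ 55; bit is 1, so multiply 55·36 = 1980 ≡ 9 (mod 73).
Final value: 36^3 ≡ 9 (mod 73).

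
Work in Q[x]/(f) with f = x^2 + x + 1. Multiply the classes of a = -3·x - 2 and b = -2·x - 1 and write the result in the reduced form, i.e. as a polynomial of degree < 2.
First multiply in Q[x] without reducing: a · b = 6·x^2 + 7·x + 2. Now divide by f(x) = x^2 + x + 1, eliminating the leading term at each step:
  leading term 6·x^2: subtract (6)·f(x) = 6·x^2 + 6·x + 6, leaving x - 4
The degree is now < 2, so this is the remainder. Hence a · b ≡ x - 4 in Q[x]/(f).

Final answer: a · b ≡ x - 4 (mod f(x))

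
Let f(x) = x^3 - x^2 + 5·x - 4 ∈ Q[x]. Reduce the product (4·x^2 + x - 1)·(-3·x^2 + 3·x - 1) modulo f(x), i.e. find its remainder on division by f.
a · b ≡ 59·x^2 - 37·x - 11 (mod f(x))

First multiply in Q[x] without reducing: a · b = -12·x^4 + 9·x^3 + 2·x^2 - 4·x + 1. Now divide by f(x) = x^3 - x^2 + 5·x - 4, eliminating the leading term at each step:
  leading term -12·x^4: subtract (-12·x)·f(x) = -12·x^4 + 12·x^3 - 60·x^2 + 48·x, leaving -3·x^3 + 62·x^2 - 52·x + 1
  leading term -3·x^3: subtract (-3)·f(x) = -3·x^3 + 3·x^2 - 15·x + 12, leaving 59·x^2 - 37·x - 11
The degree is now < 3, so this is the remainder. Hence a · b ≡ 59·x^2 - 37·x - 11 in Q[x]/(f).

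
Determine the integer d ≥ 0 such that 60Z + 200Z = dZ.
(60, 200) = (20); d = 20

In the PID Z, (a, b) is generated by gcd(a, b). Compute gcd(200, 60) with the extended Euclidean algorithm, tracking rows (r, s, t) with s·200 + t·60 = r:
  row A: (200, 1, 0)   [1·200 + 0·60 = 200]
  row B: (60, 0, 1)   [0·200 + 1·60 = 60]
  200 = 3·60 + 20   → row C = row A − 3·row B = (20, 1, −3)   [check: 1·200 − 3·60 = 20]
  60 = 3·20 + 0   → remainder 0, stop. gcd = 20 (last nonzero row C).
So gcd(60, 200) = 20, with Bézout identity 1·200 − 3·60 = 20. Containment (⊇): the Bézout identity exhibits 20 as an element of (60, 200), giving (20) ⊆ (60, 200). Containment (⊆): since 20 | 60 and 20 | 200 (60 = 20·3, 200 = 20·10), every Z-linear combination of 60 and 200 is divisible by 20, so (60, 200) ⊆ (20). Therefore (60, 200) = (20), d = 20.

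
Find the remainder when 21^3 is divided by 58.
Use repeated squaring. Binary(3) = 11. Walk through the bits of the exponent 3 left-to-right: at each bit after the leading one, square the running value, then multiply by 21 if the bit is 1 (always reducing mod 58):
  bit 1 = 1 (leading): start with 21.
  bit 2 = 1: square 21^2 = 441 ≡ 35; bit is 1, so multiply 35·21 = 735 ≡ 39 (mod 58).
Final value: 21^3 ≡ 39 (mod 58).

Final answer: 39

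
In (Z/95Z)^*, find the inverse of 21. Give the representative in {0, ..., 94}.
Apply the extended Euclidean algorithm to (95, 21), tracking rows (r, s, t) with s·95 + t·21 = r. Each division r_prev = q·r_cur + r_new produces the new row as (previous row) − q·(current row):
  row A: (95, 1, 0)   [1·95 + 0·21 = 95]
  row B: (21, 0, 1)   [0·95 + 1·21 = 21]
  95 = 4·21 + 11   → row C = row A − 4·row B = (11, 1, −4)   [check: 1·95 − 4·21 = 11]
  21 = 1·11 + 10   → row D = row B − 1·row C = (10, −1, 5)   [check: −1·95 + 5·21 = 10]
  11 = 1·10 + 1   → row E = row C − 1·row D = (1, 2, −9)   [check: 2·95 − 9·21 = 1]
  10 = 10·1 + 0   → remainder 0, stop. gcd = 1 (last nonzero row E).
The gcd is 1, so 21 is invertible mod 95. The last nonzero row gives 2·95 − 9·21 = 1, so t = −9. So 21^(−1) ≡ −9 ≡ 86 (mod 95). Verify: 21 · 86 = 1806 ≡ 1 (mod 95). ✓

Final answer: 21^(−1) ≡ 86 (mod 95)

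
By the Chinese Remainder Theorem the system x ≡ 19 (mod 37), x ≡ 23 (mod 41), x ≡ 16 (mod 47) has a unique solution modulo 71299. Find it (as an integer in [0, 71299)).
The moduli 37, 41, 47 are pairwise coprime, so by the CRT there is a unique solution mod 37·41·47 = 71299.
Solve by successive substitution. Start with x ≡ 19 (mod 37).
  Combine with x ≡ 23 (mod 41): write x = 19 + 37·t and require 19 + 37·t ≡ 23 (mod 41), i.e. 37·t ≡ 23 − 19 ≡ 4 (mod 41). Since 37^(−1) ≡ 10 (mod 41), t ≡ 10·4 ≡ 40 (mod 41). So x ≡ 19 + 37·40 = 1499 (mod 1517).
  Combine with x ≡ 16 (mod 47): write x = 1499 + 1517·t and require 1499 + 1517·t ≡ 16 (mod 47), i.e. 1517·t ≡ 16 − 1499 ≡ 21 (mod 47). Since 1517^(−1) ≡ 29 (mod 47) (1517 ≡ 13 (mod 47)), t ≡ 29·21 ≡ 45 (mod 47). So x ≡ 1499 + 1517·45 = 69764 (mod 71299).
Unique solution in [0, 71299): x = 69764.

Final answer: x ≡ 69764 (mod 71299); the representative in [0, 71299) is 69764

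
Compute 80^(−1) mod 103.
Apply the extended Euclidean algorithm to (103, 80), tracking rows (r, s, t) with s·103 + t·80 = r. Each division r_prev = q·r_cur + r_new produces the new row as (previous row) − q·(current row):
  row A: (103, 1, 0)   [1·103 + 0·80 = 103]
  row B: (80, 0, 1)   [0·103 + 1·80 = 80]
  103 = 1·80 + 23   → row C = row A − 1·row B = (23, 1, −1)   [check: 1·103 − 1·80 = 23]
  80 = 3·23 + 11   → row D = row B − 3·row C = (11, −3, 4)   [check: −3·103 + 4·80 = 11]
  23 = 2·11 + 1   → row E = row C − 2·row D = (1, 7, −9)   [check: 7·103 − 9·80 = 1]
  11 = 11·1 + 0   → remainder 0, stop. gcd = 1 (last nonzero row E).
The gcd is 1, so 80 is invertible mod 103. The last nonzero row gives 7·103 − 9·80 = 1, so t = −9. So 80^(−1) ≡ −9 ≡ 94 (mod 103). Verify: 80 · 94 = 7520 ≡ 1 (mod 103). ✓

Final answer: 80^(−1) ≡ 94 (mod 103)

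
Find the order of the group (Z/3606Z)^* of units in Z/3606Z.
(Z/3606Z)^* consists of the classes a with gcd(a, 3606) = 1, so its order is φ(3606). φ is multiplicative, with φ(p^e) = p^e − p^(e−1). Factorise 3606 = 2 · 3 · 601. Then
  φ(3606) = (2 − 1) · (3 − 1) · (601 − 1) = 1 · 2 · 600 = 1200.
Thus |(Z/3606Z)^*| = 1200.

Final answer: |(Z/3606Z)^*| = 1200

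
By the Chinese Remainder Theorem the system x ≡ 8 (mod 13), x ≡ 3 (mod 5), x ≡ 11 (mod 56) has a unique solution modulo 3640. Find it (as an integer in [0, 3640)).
x ≡ 1243 (mod 3640); the representative in [0, 3640) is 1243

The moduli 13, 5, 56 are pairwise coprime, so by the CRT there is a unique solution mod 13·5·56 = 3640.
Solve by successive substitution. Start with x ≡ 8 (mod 13).
  Combine with x ≡ 3 (mod 5): write x = 8 + 13·t and require 8 + 13·t ≡ 3 (mod 5), i.e. 13·t ≡ 3 − 8 ≡ 0 (mod 5). Since 13^(−1) ≡ 2 (mod 5) (13 ≡ 3 (mod 5)), t ≡ 2·0 ≡ 0 (mod 5). So x ≡ 8 + 13·0 = 8 (mod 65).
  Combine with x ≡ 11 (mod 56): write x = 8 + 65·t and require 8 + 65·t ≡ 11 (mod 56), i.e. 65·t ≡ 11 − 8 ≡ 3 (mod 56). Since 65^(−1) ≡ 25 (mod 56) (65 ≡ 9 (mod 56)), t ≡ 25·3 ≡ 19 (mod 56). So x ≡ 8 + 65·19 = 1243 (mod 3640).
Unique solution in [0, 3640): x = 1243.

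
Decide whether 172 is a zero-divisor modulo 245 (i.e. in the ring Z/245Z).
NO

gcd(172, 245) = 1, so 172 is a unit in Z/245Z (it has a multiplicative inverse). A unit cannot be a zero-divisor: if 172·b ≡ 0 then multiplying both sides by 172^(−1) gives b ≡ 0. So 172 is not a zero-divisor.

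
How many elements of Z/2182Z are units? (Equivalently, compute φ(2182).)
Z/2182Z has φ(2182) = 1090 units

An element a ∈ Z/2182Z is a unit iff gcd(a, 2182) = 1, so the number of units is φ(2182). φ is multiplicative, with φ(p^e) = p^e − p^(e−1). Factorise 2182 = 2 · 1091. Then
  φ(2182) = (2 − 1) · (1091 − 1) = 1 · 1090 = 1090.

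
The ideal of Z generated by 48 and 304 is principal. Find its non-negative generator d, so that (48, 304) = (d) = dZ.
In the PID Z, (a, b) is generated by gcd(a, b). Compute gcd(304, 48) with the extended Euclidean algorithm, tracking rows (r, s, t) with s·304 + t·48 = r:
  row A: (304, 1, 0)   [1·304 + 0·48 = 304]
  row B: (48, 0, 1)   [0·304 + 1·48 = 48]
  304 = 6·48 + 16   → row C = row A − 6·row B = (16, 1, −6)   [check: 1·304 − 6·48 = 16]
  48 = 3·16 + 0   → remainder 0, stop. gcd = 16 (last nonzero row C).
So gcd(48, 304) = 16, with Bézout identity 1·304 − 6·48 = 16. Containment (⊇): the Bézout identity exhibits 16 as an element of (48, 304), giving (16) ⊆ (48, 304). Containment (⊆): since 16 | 48 and 16 | 304 (48 = 16·3, 304 = 16·19), every Z-linear combination of 48 and 304 is divisible by 16, so (48, 304) ⊆ (16). Therefore (48, 304) = (16), d = 16.

Final answer: (48, 304) = (16); d = 16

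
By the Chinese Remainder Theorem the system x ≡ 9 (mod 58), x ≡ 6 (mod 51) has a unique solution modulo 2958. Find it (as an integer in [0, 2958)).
x ≡ 2097 (mod 2958); the representative in [0, 2958) is 2097

The moduli 58, 51 are pairwise coprime, so by the CRT there is a unique solution mod 58·51 = 2958.
Solve by successive substitution. Start with x ≡ 9 (mod 58).
  Combine with x ≡ 6 (mod 51): write x = 9 + 58·t and require 9 + 58·t ≡ 6 (mod 51), i.e. 58·t ≡ 6 − 9 ≡ 48 (mod 51). Since 58^(−1) ≡ 22 (mod 51) (58 ≡ 7 (mod 51)), t ≡ 22·48 ≡ 36 (mod 51). So x ≡ 9 + 58·36 = 2097 (mod 2958).
Unique solution in [0, 2958): x = 2097.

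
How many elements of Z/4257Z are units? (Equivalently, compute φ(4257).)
Z/4257Z has φ(4257) = 2520 units

An element a ∈ Z/4257Z is a unit iff gcd(a, 4257) = 1, so the number of units is φ(4257). φ is multiplicative, with φ(p^e) = p^e − p^(e−1). Factorise 4257 = 3^2 · 11 · 43. Then
  φ(4257) = (3^2 − 3^1) · (11 − 1) · (43 − 1) = 6 · 10 · 42 = 2520.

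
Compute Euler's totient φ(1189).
φ(1189) = 1120

φ is multiplicative, with φ(p^e) = p^e − p^(e−1). Factorise 1189 = 29 · 41. Then
  φ(1189) = (29 − 1) · (41 − 1) = 28 · 40 = 1120.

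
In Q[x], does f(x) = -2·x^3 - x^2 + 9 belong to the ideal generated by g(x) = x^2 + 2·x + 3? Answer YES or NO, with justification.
In Q[x] the ideal (g) consists of all multiples of g, so f ∈ (g) iff g | f, i.e. iff the remainder of f on division by g is 0. Divide f by g (g is monic, so eliminate the leading term of the running remainder at each step):
  leading term -2·x^3: subtract (-2·x)·g(x) = -2·x^3 - 4·x^2 - 6·x, leaving 3·x^2 + 6·x + 9
  leading term 3·x^2: subtract (3)·g(x) = 3·x^2 + 6·x + 9, leaving 0
The remainder is 0, so f(x) = g(x) · h(x) with h(x) = 3 - 2·x. Hence g | f, i.e. f ∈ (g).

Final answer: YES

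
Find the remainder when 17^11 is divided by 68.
17

Use repeated squaring. Binary(11) = 1011. Walk through the bits of the exponent 11 left-to-right: at each bit after the leading one, square the running value, then multiply by 17 if the bit is 1 (always reducing mod 68):
  bit 1 = 1 (leading): start with 17.
  bit 2 = 0: square 17^2 = 289 ≡ 17 (mod 68).
  bit 3 = 1: square 17^2 = 289 ≡ 17; bit is 1, so multiply 17·17 = 289 ≡ 17 (mod 68).
  bit 4 = 1: square 17^2 = 289 ≡ 17; bit is 1, so multiply 17·17 = 289 ≡ 17 (mod 68).
Final value: 17^11 ≡ 17 (mod 68).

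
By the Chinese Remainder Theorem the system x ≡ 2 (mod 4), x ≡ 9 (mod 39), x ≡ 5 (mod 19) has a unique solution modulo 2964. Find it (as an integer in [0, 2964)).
x ≡ 594 (mod 2964); the representative in [0, 2964) is 594

The moduli 4, 39, 19 are pairwise coprime, so by the CRT there is a unique solution mod 4·39·19 = 2964.
Solve by successive substitution. Start with x ≡ 2 (mod 4).
  Combine with x ≡ 9 (mod 39): write x = 2 + 4·t and require 2 + 4·t ≡ 9 (mod 39), i.e. 4·t ≡ 9 − 2 ≡ 7 (mod 39). Since 4^(−1) ≡ 10 (mod 39), t ≡ 10·7 ≡ 31 (mod 39). So x ≡ 2 + 4·31 = 126 (mod 156).
  Combine with x ≡ 5 (mod 19): write x = 126 + 156·t and require 126 + 156·t ≡ 5 (mod 19), i.e. 156·t ≡ 5 − 126 ≡ 12 (mod 19). Since 156^(−1) ≡ 5 (mod 19) (156 ≡ 4 (mod 19)), t ≡ 5·12 ≡ 3 (mod 19). So x ≡ 126 + 156·3 = 594 (mod 2964).
Unique solution in [0, 2964): x = 594.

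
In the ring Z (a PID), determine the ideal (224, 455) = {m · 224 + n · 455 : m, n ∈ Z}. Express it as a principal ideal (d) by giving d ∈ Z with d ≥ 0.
(224, 455) = (7); d = 7

In the PID Z, (a, b) is generated by gcd(a, b). Compute gcd(455, 224) with the extended Euclidean algorithm, tracking rows (r, s, t) with s·455 + t·224 = r:
  row A: (455, 1, 0)   [1·455 + 0·224 = 455]
  row B: (224, 0, 1)   [0·455 + 1·224 = 224]
  455 = 2·224 + 7   → row C = row A − 2·row B = (7, 1, −2)   [check: 1·455 − 2·224 = 7]
  224 = 32·7 + 0   → remainder 0, stop. gcd = 7 (last nonzero row C).
So gcd(224, 455) = 7, with Bézout identity 1·455 − 2·224 = 7. Containment (⊇): the Bézout identity exhibits 7 as an element of (224, 455), giving (7) ⊆ (224, 455). Containment (⊆): since 7 | 224 and 7 | 455 (224 = 7·32, 455 = 7·65), every Z-linear combination of 224 and 455 is divisible by 7, so (224, 455) ⊆ (7). Therefore (224, 455) = (7), d = 7.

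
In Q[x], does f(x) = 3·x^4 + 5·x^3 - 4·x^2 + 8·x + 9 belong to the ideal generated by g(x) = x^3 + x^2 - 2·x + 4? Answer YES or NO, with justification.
In Q[x] the ideal (g) consists of all multiples of g, so f ∈ (g) iff g | f, i.e. iff the remainder of f on division by g is 0. Divide f by g (g is monic, so eliminate the leading term of the running remainder at each step):
  leading term 3·x^4: subtract (3·x)·g(x) = 3·x^4 + 3·x^3 - 6·x^2 + 12·x, leaving 2·x^3 + 2·x^2 - 4·x + 9
  leading term 2·x^3: subtract (2)·g(x) = 2·x^3 + 2·x^2 - 4·x + 8, leaving 1
The remainder r(x) = 1 ≠ 0 (and deg r < deg g), so g ∤ f, i.e. f ∉ (g).

Final answer: NO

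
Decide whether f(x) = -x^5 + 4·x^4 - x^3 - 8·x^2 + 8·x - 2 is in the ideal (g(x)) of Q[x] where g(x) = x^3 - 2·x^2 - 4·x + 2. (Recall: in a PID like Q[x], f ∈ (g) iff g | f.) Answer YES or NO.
In Q[x] the ideal (g) consists of all multiples of g, so f ∈ (g) iff g | f, i.e. iff the remainder of f on division by g is 0. Divide f by g (g is monic, so eliminate the leading term of the running remainder at each step):
  leading term -x^5: subtract (-x^2)·g(x) = -x^5 + 2·x^4 + 4·x^3 - 2·x^2, leaving 2·x^4 - 5·x^3 - 6·x^2 + 8·x - 2
  leading term 2·x^4: subtract (2·x)·g(x) = 2·x^4 - 4·x^3 - 8·x^2 + 4·x, leaving -x^3 + 2·x^2 + 4·x - 2
  leading term -x^3: subtract (-1)·g(x) = -x^3 + 2·x^2 + 4·x - 2, leaving 0
The remainder is 0, so f(x) = g(x) · h(x) with h(x) = -x^2 + 2·x - 1. Hence g | f, i.e. f ∈ (g).

Final answer: YES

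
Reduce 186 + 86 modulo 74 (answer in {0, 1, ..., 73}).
Reduce the summands first: 186 ≡ 38, 86 ≡ 12 (mod 74), so 186 + 86 ≡ 38 + 12 (mod 74). 38 + 12 = 50; 50 = 0·74 + 50, so (186 + 86) mod 74 = 50.

Final answer: 50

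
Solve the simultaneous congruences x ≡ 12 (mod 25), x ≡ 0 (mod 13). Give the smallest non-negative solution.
x ≡ 312 (mod 325); the representative in [0, 325) is 312

The moduli 25, 13 are pairwise coprime, so by the CRT there is a unique solution mod 25·13 = 325.
Solve by successive substitution. Start with x ≡ 12 (mod 25).
  Combine with x ≡ 0 (mod 13): write x = 12 + 25·t and require 12 + 25·t ≡ 0 (mod 13), i.e. 25·t ≡ 0 − 12 ≡ 1 (mod 13). Since 25^(−1) ≡ 12 (mod 13) (25 ≡ 12 (mod 13)), t ≡ 12·1 ≡ 12 (mod 13). So x ≡ 12 + 25·12 = 312 (mod 325).
Unique solution in [0, 325): x = 312.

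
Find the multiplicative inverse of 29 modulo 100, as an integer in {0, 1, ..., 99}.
Apply the extended Euclidean algorithm to (100, 29), tracking rows (r, s, t) with s·100 + t·29 = r. Each division r_prev = q·r_cur + r_new produces the new row as (previous row) − q·(current row):
  row A: (100, 1, 0)   [1·100 + 0·29 = 100]
  row B: (29, 0, 1)   [0·100 + 1·29 = 29]
  100 = 3·29 + 13   → row C = row A − 3·row B = (13, 1, −3)   [check: 1·100 − 3·29 = 13]
  29 = 2·13 + 3   → row D = row B − 2·row C = (3, −2, 7)   [check: −2·100 + 7·29 = 3]
  13 = 4·3 + 1   → row E = row C − 4·row D = (1, 9, −31)   [check: 9·100 − 31·29 = 1]
  3 = 3·1 + 0   → remainder 0, stop. gcd = 1 (last nonzero row E).
The gcd is 1, so 29 is invertible mod 100. The last nonzero row gives 9·100 − 31·29 = 1, so t = −31. So 29^(−1) ≡ −31 ≡ 69 (mod 100). Verify: 29 · 69 = 2001 ≡ 1 (mod 100). ✓

Final answer: 29^(−1) ≡ 69 (mod 100)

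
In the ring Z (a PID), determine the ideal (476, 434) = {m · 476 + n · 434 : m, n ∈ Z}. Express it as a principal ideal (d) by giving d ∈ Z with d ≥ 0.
(476, 434) = (14); d = 14

In the PID Z, (a, b) is generated by gcd(a, b). Compute gcd(476, 434) with the extended Euclidean algorithm, tracking rows (r, s, t) with s·476 + t·434 = r:
  row A: (476, 1, 0)   [1·476 + 0·434 = 476]
  row B: (434, 0, 1)   [0·476 + 1·434 = 434]
  476 = 1·434 + 42   → row C = row A − 1·row B = (42, 1, −1)   [check: 1·476 − 1·434 = 42]
  434 = 10·42 + 14   → row D = row B − 10·row C = (14, −10, 11)   [check: −10·476 + 11·434 = 14]
  42 = 3·14 + 0   → remainder 0, stop. gcd = 14 (last nonzero row D).
So gcd(476, 434) = 14, with Bézout identity −10·476 + 11·434 = 14. Containment (⊇): the Bézout identity exhibits 14 as an element of (476, 434), giving (14) ⊆ (476, 434). Containment (⊆): since 14 | 476 and 14 | 434 (476 = 14·34, 434 = 14·31), every Z-linear combination of 476 and 434 is divisible by 14, so (476, 434) ⊆ (14). Therefore (476, 434) = (14), d = 14.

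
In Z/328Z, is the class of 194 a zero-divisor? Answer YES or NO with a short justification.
gcd(194, 328) = 2 > 1, so 194 is not a unit in Z/328Z. In Z/nZ every nonzero non-unit is a zero-divisor: explicitly, take b = 328/gcd = 164 ≠ 0 (mod 328); then 194·164 = 31816 = 97·328, i.e. 194·164 ≡ 0 (mod 328). So 194 is a zero-divisor.

Final answer: YES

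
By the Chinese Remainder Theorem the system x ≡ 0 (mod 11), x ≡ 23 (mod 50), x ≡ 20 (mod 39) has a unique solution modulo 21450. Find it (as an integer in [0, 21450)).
The moduli 11, 50, 39 are pairwise coprime, so by the CRT there is a unique solution mod 11·50·39 = 21450.
Solve by successive substitution. Start with x ≡ 0 (mod 11).
  Combine with x ≡ 23 (mod 50): write x = 11·t and require 11·t ≡ 23 (mod 50). Since 11^(−1) ≡ 41 (mod 50), t ≡ 41·23 ≡ 43 (mod 50). So x ≡ 11·43 = 473 (mod 550).
  Combine with x ≡ 20 (mod 39): write x = 473 + 550·t and require 473 + 550·t ≡ 20 (mod 39), i.e. 550·t ≡ 20 − 473 ≡ 15 (mod 39). Since 550^(−1) ≡ 10 (mod 39) (550 ≡ 4 (mod 39)), t ≡ 10·15 ≡ 33 (mod 39). So x ≡ 473 + 550·33 = 18623 (mod 21450).
Unique solution in [0, 21450): x = 18623.

Final answer: x ≡ 18623 (mod 21450); the representative in [0, 21450) is 18623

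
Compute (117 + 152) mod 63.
Reduce the summands first: 117 ≡ 54, 152 ≡ 26 (mod 63), so 117 + 152 ≡ 54 + 26 (mod 63). 54 + 26 = 80; 80 = 1·63 + 17, so (117 + 152) mod 63 = 17.

Final answer: 17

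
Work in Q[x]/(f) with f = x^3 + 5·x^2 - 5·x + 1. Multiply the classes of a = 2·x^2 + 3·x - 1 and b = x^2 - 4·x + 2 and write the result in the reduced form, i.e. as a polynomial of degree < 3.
First multiply in Q[x] without reducing: a · b = 2·x^4 - 5·x^3 - 9·x^2 + 10·x - 2. Now divide by f(x) = x^3 + 5·x^2 - 5·x + 1, eliminating the leading term at each step:
  leading term 2·x^4: subtract (2·x)·f(x) = 2·x^4 + 10·x^3 - 10·x^2 + 2·x, leaving -15·x^3 + x^2 + 8·x - 2
  leading term -15·x^3: subtract (-15)·f(x) = -15·x^3 - 75·x^2 + 75·x - 15, leaving 76·x^2 - 67·x + 13
The degree is now < 3, so this is the remainder. Hence a · b ≡ 76·x^2 - 67·x + 13 in Q[x]/(f).

Final answer: a · b ≡ 76·x^2 - 67·x + 13 (mod f(x))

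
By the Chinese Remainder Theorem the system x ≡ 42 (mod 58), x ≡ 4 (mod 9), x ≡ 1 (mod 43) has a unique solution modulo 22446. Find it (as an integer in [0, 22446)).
x ≡ 10192 (mod 22446); the representative in [0, 22446) is 10192

The moduli 58, 9, 43 are pairwise coprime, so by the CRT there is a unique solution mod 58·9·43 = 22446.
Solve by successive substitution. Start with x ≡ 42 (mod 58).
  Combine with x ≡ 4 (mod 9): write x = 42 + 58·t and require 42 + 58·t ≡ 4 (mod 9), i.e. 58·t ≡ 4 − 42 ≡ 7 (mod 9). Since 58^(−1) ≡ 7 (mod 9) (58 ≡ 4 (mod 9)), t ≡ 7·7 ≡ 4 (mod 9). So x ≡ 42 + 58·4 = 274 (mod 522).
  Combine with x ≡ 1 (mod 43): write x = 274 + 522·t and require 274 + 522·t ≡ 1 (mod 43), i.e. 522·t ≡ 1 − 274 ≡ 28 (mod 43). Since 522^(−1) ≡ 36 (mod 43) (522 ≡ 6 (mod 43)), t ≡ 36·28 ≡ 19 (mod 43). So x ≡ 274 + 522·19 = 10192 (mod 22446).
Unique solution in [0, 22446): x = 10192.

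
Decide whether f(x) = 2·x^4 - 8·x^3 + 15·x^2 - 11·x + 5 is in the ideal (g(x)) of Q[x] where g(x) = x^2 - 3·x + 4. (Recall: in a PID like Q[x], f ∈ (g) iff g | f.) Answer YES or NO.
NO

In Q[x] the ideal (g) consists of all multiples of g, so f ∈ (g) iff g | f, i.e. iff the remainder of f on division by g is 0. Divide f by g (g is monic, so eliminate the leading term of the running remainder at each step):
  leading term 2·x^4: subtract (2·x^2)·g(x) = 2·x^4 - 6·x^3 + 8·x^2, leaving -2·x^3 + 7·x^2 - 11·x + 5
  leading term -2·x^3: subtract (-2·x)·g(x) = -2·x^3 + 6·x^2 - 8·x, leaving x^2 - 3·x + 5
  leading term x^2: subtract (1)·g(x) = x^2 - 3·x + 4, leaving 1
The remainder r(x) = 1 ≠ 0 (and deg r < deg g), so g ∤ f, i.e. f ∉ (g).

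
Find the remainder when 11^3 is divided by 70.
1

Use repeated squaring. Binary(3) = 11. Walk through the bits of the exponent 3 left-to-right: at each bit after the leading one, square the running value, then multiply by 11 if the bit is 1 (always reducing mod 70):
  bit 1 = 1 (leading): start with 11.
  bit 2 = 1: square 11^2 = 121 ≡ 51; bit is 1, so multiply 51·11 = 561 ≡ 1 (mod 70).
Final value: 11^3 ≡ 1 (mod 70).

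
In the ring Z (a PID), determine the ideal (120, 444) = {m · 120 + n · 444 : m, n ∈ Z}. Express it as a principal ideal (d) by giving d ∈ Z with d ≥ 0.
(120, 444) = (12); d = 12

In the PID Z, (a, b) is generated by gcd(a, b). Compute gcd(444, 120) with the extended Euclidean algorithm, tracking rows (r, s, t) with s·444 + t·120 = r:
  row A: (444, 1, 0)   [1·444 + 0·120 = 444]
  row B: (120, 0, 1)   [0·444 + 1·120 = 120]
  444 = 3·120 + 84   → row C = row A − 3·row B = (84, 1, −3)   [check: 1·444 − 3·120 = 84]
  120 = 1·84 + 36   → row D = row B − 1·row C = (36, −1, 4)   [check: −1·444 + 4·120 = 36]
  84 = 2·36 + 12   → row E = row C − 2·row D = (12, 3, −11)   [check: 3·444 − 11·120 = 12]
  36 = 3·12 + 0   → remainder 0, stop. gcd = 12 (last nonzero row E).
So gcd(120, 444) = 12, with Bézout identity 3·444 − 11·120 = 12. Containment (⊇): the Bézout identity exhibits 12 as an element of (120, 444), giving (12) ⊆ (120, 444). Containment (⊆): since 12 | 120 and 12 | 444 (120 = 12·10, 444 = 12·37), every Z-linear combination of 120 and 444 is divisible by 12, so (120, 444) ⊆ (12). Therefore (120, 444) = (12), d = 12.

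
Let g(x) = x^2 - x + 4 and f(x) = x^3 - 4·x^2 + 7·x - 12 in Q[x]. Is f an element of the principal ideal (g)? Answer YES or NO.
YES

In Q[x] the ideal (g) consists of all multiples of g, so f ∈ (g) iff g | f, i.e. iff the remainder of f on division by g is 0. Divide f by g (g is monic, so eliminate the leading term of the running remainder at each step):
  leading term x^3: subtract (x)·g(x) = x^3 - x^2 + 4·x, leaving -3·x^2 + 3·x - 12
  leading term -3·x^2: subtract (-3)·g(x) = -3·x^2 + 3·x - 12, leaving 0
The remainder is 0, so f(x) = g(x) · h(x) with h(x) = x - 3. Hence g | f, i.e. f ∈ (g).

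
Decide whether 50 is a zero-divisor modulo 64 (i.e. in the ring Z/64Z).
gcd(50, 64) = 2 > 1, so 50 is not a unit in Z/64Z. In Z/nZ every nonzero non-unit is a zero-divisor: explicitly, take b = 64/gcd = 32 ≠ 0 (mod 64); then 50·32 = 1600 = 25·64, i.e. 50·32 ≡ 0 (mod 64). So 50 is a zero-divisor.

Final answer: YES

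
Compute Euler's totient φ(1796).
φ is multiplicative, with φ(p^e) = p^e − p^(e−1). Factorise 1796 = 2^2 · 449. Then
  φ(1796) = (2^2 − 2^1) · (449 − 1) = 2 · 448 = 896.

Final answer: φ(1796) = 896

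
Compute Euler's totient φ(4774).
φ is multiplicative, with φ(p^e) = p^e − p^(e−1). Factorise 4774 = 2 · 7 · 11 · 31. Then
  φ(4774) = (2 − 1) · (7 − 1) · (11 − 1) · (31 − 1) = 1 · 6 · 10 · 30 = 1800.

Final answer: φ(4774) = 1800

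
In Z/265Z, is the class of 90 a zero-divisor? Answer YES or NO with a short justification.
gcd(90, 265) = 5 > 1, so 90 is not a unit in Z/265Z. In Z/nZ every nonzero non-unit is a zero-divisor: explicitly, take b = 265/gcd = 53 ≠ 0 (mod 265); then 90·53 = 4770 = 18·265, i.e. 90·53 ≡ 0 (mod 265). So 90 is a zero-divisor.

Final answer: YES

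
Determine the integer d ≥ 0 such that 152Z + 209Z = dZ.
(152, 209) = (19); d = 19

In the PID Z, (a, b) is generated by gcd(a, b). Compute gcd(209, 152) with the extended Euclidean algorithm, tracking rows (r, s, t) with s·209 + t·152 = r:
  row A: (209, 1, 0)   [1·209 + 0·152 = 209]
  row B: (152, 0, 1)   [0·209 + 1·152 = 152]
  209 = 1·152 + 57   → row C = row A − 1·row B = (57, 1, −1)   [check: 1·209 − 1·152 = 57]
  152 = 2·57 + 38   → row D = row B − 2·row C = (38, −2, 3)   [check: −2·209 + 3·152 = 38]
  57 = 1·38 + 19   → row E = row C − 1·row D = (19, 3, −4)   [check: 3·209 − 4·152 = 19]
  38 = 2·19 + 0   → remainder 0, stop. gcd = 19 (last nonzero row E).
So gcd(152, 209) = 19, with Bézout identity 3·209 − 4·152 = 19. Containment (⊇): the Bézout identity exhibits 19 as an element of (152, 209), giving (19) ⊆ (152, 209). Containment (⊆): since 19 | 152 and 19 | 209 (152 = 19·8, 209 = 19·11), every Z-linear combination of 152 and 209 is divisible by 19, so (152, 209) ⊆ (19). Therefore (152, 209) = (19), d = 19.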